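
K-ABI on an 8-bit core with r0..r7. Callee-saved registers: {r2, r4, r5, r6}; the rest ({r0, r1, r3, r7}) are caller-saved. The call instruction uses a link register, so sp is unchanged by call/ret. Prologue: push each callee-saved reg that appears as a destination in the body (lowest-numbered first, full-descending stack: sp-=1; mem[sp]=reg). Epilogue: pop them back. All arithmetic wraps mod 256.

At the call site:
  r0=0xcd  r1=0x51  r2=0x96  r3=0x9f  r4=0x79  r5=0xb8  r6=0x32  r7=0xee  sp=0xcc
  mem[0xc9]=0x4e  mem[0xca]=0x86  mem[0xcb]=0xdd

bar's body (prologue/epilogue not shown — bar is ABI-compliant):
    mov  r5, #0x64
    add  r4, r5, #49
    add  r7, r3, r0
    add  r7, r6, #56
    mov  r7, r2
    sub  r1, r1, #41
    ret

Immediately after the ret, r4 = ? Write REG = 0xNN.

REG = 0x79

prologue: push r4 -> mem[0xcb]=0x79, sp=0xcb
prologue: push r5 -> mem[0xca]=0xb8, sp=0xca
body[0] mov  r5, #0x64 -> r5=0x64
body[1] add  r4, r5, #49 -> r4=0x95
body[2] add  r7, r3, r0 -> r7=0x6c
body[3] add  r7, r6, #56 -> r7=0x6a
body[4] mov  r7, r2 -> r7=0x96
body[5] sub  r1, r1, #41 -> r1=0x28
epilogue: pop r5=0xb8, sp=0xcb
epilogue: pop r4=0x79, sp=0xcc
r4 is callee-saved -> restored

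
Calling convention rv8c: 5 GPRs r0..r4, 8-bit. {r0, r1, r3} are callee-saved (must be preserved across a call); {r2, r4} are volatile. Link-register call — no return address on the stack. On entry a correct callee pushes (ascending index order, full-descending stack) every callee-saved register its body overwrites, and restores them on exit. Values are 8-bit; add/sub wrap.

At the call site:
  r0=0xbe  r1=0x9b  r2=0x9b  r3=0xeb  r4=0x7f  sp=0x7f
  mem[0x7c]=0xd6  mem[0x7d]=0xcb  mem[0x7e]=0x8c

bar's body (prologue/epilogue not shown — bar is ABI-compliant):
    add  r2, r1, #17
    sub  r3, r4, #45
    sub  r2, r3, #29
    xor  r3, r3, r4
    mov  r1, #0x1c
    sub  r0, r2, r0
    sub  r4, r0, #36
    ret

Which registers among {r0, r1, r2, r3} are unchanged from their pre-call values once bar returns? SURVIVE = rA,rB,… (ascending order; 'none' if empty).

SURVIVE = r0,r1,r3

prologue: push r0 -> mem[0x7e]=0xbe, sp=0x7e
prologue: push r1 -> mem[0x7d]=0x9b, sp=0x7d
prologue: push r3 -> mem[0x7c]=0xeb, sp=0x7c
body[0] add  r2, r1, #17 -> r2=0xac
body[1] sub  r3, r4, #45 -> r3=0x52
body[2] sub  r2, r3, #29 -> r2=0x35
body[3] xor  r3, r3, r4 -> r3=0x2d
body[4] mov  r1, #0x1c -> r1=0x1c
body[5] sub  r0, r2, r0 -> r0=0x77
body[6] sub  r4, r0, #36 -> r4=0x53
epilogue: pop r3=0xeb, sp=0x7d
epilogue: pop r1=0x9b, sp=0x7e
epilogue: pop r0=0xbe, sp=0x7f
r0: callee-saved, written=True
r1: callee-saved, written=True
r2: caller-saved, written=True
r3: callee-saved, written=True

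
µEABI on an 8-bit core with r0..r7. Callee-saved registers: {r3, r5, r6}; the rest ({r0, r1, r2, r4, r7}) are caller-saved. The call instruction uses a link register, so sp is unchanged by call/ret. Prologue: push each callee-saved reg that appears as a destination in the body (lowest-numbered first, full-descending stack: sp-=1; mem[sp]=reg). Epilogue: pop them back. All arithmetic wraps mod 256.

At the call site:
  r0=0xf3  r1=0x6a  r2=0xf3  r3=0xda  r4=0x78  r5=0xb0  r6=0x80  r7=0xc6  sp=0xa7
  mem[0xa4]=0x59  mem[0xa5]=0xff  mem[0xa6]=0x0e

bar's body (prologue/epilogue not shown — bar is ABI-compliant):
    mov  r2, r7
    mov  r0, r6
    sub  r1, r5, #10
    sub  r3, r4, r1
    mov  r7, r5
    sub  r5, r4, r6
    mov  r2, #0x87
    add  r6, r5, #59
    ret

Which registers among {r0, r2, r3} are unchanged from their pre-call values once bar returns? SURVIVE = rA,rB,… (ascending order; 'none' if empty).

SURVIVE = r3

prologue: push r3 → mem[0xa6]=0xda, sp=0xa6
prologue: push r5 → mem[0xa5]=0xb0, sp=0xa5
prologue: push r6 → mem[0xa4]=0x80, sp=0xa4
body[0] mov  r2, r7 → r2=0xc6
body[1] mov  r0, r6 → r0=0x80
body[2] sub  r1, r5, #10 → r1=0xa6
body[3] sub  r3, r4, r1 → r3=0xd2
body[4] mov  r7, r5 → r7=0xb0
body[5] sub  r5, r4, r6 → r5=0xf8
body[6] mov  r2, #0x87 → r2=0x87
body[7] add  r6, r5, #59 → r6=0x33
epilogue: pop r6=0x80, sp=0xa5
epilogue: pop r5=0xb0, sp=0xa6
epilogue: pop r3=0xda, sp=0xa7
r0: caller-saved, written=True
r2: caller-saved, written=True
r3: callee-saved, written=True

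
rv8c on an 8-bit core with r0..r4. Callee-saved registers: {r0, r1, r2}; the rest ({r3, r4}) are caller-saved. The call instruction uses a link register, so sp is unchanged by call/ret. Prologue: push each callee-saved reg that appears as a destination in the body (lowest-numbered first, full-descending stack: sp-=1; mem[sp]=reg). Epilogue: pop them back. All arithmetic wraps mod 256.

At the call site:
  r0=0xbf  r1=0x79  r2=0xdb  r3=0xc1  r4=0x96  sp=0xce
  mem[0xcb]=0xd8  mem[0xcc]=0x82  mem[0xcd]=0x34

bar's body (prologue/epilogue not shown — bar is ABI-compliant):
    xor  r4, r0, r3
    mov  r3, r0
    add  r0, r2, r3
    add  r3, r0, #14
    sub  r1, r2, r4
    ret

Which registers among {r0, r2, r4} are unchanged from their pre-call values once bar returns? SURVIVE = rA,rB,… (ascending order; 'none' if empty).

prologue: push r0 → mem[0xcd]=0xbf, sp=0xcd
prologue: push r1 → mem[0xcc]=0x79, sp=0xcc
body[0] xor  r4, r0, r3 → r4=0x7e
body[1] mov  r3, r0 → r3=0xbf
body[2] add  r0, r2, r3 → r0=0x9a
body[3] add  r3, r0, #14 → r3=0xa8
body[4] sub  r1, r2, r4 → r1=0x5d
epilogue: pop r1=0x79, sp=0xcd
epilogue: pop r0=0xbf, sp=0xce
r0: callee-saved, written=True
r2: callee-saved, written=False
r4: caller-saved, written=True

SURVIVE = r0,r2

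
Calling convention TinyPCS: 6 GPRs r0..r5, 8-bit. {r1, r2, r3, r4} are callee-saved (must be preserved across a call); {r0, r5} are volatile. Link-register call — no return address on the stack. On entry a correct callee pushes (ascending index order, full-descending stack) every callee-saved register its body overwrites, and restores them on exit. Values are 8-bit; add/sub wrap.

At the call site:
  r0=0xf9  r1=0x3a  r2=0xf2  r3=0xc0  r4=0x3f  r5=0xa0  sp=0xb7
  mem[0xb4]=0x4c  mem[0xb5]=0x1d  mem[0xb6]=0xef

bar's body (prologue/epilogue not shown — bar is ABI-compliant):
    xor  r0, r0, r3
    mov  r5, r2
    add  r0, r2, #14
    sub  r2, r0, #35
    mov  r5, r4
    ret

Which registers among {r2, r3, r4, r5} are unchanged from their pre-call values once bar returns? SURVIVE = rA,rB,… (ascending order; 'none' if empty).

prologue: push r2 -> mem[0xb6]=0xf2, sp=0xb6
body[0] xor  r0, r0, r3 -> r0=0x39
body[1] mov  r5, r2 -> r5=0xf2
body[2] add  r0, r2, #14 -> r0=0x00
body[3] sub  r2, r0, #35 -> r2=0xdd
body[4] mov  r5, r4 -> r5=0x3f
epilogue: pop r2=0xf2, sp=0xb7
r2: callee-saved, written=True
r3: callee-saved, written=False
r4: callee-saved, written=False
r5: caller-saved, written=True

SURVIVE = r2,r3,r4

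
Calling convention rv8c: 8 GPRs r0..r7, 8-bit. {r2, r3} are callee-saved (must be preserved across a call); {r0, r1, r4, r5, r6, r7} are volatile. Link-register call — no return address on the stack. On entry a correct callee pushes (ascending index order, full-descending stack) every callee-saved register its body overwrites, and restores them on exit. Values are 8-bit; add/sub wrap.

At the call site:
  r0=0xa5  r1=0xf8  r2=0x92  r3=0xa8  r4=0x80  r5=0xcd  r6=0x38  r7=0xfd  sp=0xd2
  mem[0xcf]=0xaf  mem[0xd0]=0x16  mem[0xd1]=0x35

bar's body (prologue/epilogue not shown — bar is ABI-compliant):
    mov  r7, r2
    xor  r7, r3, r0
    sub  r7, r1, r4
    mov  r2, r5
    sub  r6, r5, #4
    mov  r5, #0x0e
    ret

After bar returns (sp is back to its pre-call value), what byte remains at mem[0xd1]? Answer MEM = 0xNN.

MEM = 0x92

prologue: push r2 -> mem[0xd1]=0x92, sp=0xd1
body[0] mov  r7, r2 -> r7=0x92
body[1] xor  r7, r3, r0 -> r7=0x0d
body[2] sub  r7, r1, r4 -> r7=0x78
body[3] mov  r2, r5 -> r2=0xcd
body[4] sub  r6, r5, #4 -> r6=0xc9
body[5] mov  r5, #0x0e -> r5=0x0e
epilogue: pop r2=0x92, sp=0xd2
prologue pushed ['r2'] at ['0xd1']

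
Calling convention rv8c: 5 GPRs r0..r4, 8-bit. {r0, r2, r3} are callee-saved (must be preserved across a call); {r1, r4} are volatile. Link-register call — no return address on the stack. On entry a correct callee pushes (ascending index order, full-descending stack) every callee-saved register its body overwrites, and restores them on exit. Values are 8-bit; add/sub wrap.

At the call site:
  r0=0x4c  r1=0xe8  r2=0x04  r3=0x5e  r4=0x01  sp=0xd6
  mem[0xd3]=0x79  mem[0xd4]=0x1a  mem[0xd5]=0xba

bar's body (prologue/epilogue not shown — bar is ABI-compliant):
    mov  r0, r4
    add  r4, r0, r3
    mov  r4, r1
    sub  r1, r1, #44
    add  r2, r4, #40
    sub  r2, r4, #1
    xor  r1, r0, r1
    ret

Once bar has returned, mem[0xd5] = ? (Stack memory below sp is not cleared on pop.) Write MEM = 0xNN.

prologue: push r0 → mem[0xd5]=0x4c, sp=0xd5
prologue: push r2 → mem[0xd4]=0x04, sp=0xd4
body[0] mov  r0, r4 → r0=0x01
body[1] add  r4, r0, r3 → r4=0x5f
body[2] mov  r4, r1 → r4=0xe8
body[3] sub  r1, r1, #44 → r1=0xbc
body[4] add  r2, r4, #40 → r2=0x10
body[5] sub  r2, r4, #1 → r2=0xe7
body[6] xor  r1, r0, r1 → r1=0xbd
epilogue: pop r2=0x04, sp=0xd5
epilogue: pop r0=0x4c, sp=0xd6
prologue pushed ['r0', 'r2'] at ['0xd5', '0xd4']

MEM = 0x4c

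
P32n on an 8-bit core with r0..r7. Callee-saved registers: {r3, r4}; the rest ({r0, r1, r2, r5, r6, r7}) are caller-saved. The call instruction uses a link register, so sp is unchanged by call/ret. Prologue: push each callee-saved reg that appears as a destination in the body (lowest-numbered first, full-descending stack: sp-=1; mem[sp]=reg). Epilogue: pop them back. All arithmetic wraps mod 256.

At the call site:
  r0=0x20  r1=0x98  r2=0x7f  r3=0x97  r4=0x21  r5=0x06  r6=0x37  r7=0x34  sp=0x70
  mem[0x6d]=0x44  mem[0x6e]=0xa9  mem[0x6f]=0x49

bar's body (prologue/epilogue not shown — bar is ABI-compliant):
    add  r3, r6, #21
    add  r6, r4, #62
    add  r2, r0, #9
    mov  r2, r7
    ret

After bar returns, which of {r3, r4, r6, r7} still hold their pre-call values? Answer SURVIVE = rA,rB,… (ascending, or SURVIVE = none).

prologue: push r3 → mem[0x6f]=0x97, sp=0x6f
body[0] add  r3, r6, #21 → r3=0x4c
body[1] add  r6, r4, #62 → r6=0x5f
body[2] add  r2, r0, #9 → r2=0x29
body[3] mov  r2, r7 → r2=0x34
epilogue: pop r3=0x97, sp=0x70
r3: callee-saved, written=True
r4: callee-saved, written=False
r6: caller-saved, written=True
r7: caller-saved, written=False

SURVIVE = r3,r4,r7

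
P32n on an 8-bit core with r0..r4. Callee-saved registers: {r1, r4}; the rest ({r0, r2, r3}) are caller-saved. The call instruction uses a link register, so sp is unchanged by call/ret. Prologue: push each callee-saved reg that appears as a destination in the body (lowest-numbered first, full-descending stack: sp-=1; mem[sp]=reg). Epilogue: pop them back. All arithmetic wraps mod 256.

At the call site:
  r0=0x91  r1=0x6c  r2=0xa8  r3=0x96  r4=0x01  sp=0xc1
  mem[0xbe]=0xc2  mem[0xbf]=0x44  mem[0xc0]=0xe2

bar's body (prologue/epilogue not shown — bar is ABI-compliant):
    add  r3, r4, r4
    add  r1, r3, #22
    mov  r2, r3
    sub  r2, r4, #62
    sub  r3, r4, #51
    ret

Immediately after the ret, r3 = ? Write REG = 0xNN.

prologue: push r1 -> mem[0xc0]=0x6c, sp=0xc0
body[0] add  r3, r4, r4 -> r3=0x02
body[1] add  r1, r3, #22 -> r1=0x18
body[2] mov  r2, r3 -> r2=0x02
body[3] sub  r2, r4, #62 -> r2=0xc3
body[4] sub  r3, r4, #51 -> r3=0xce
epilogue: pop r1=0x6c, sp=0xc1
r3 is caller-saved -> body value

REG = 0xce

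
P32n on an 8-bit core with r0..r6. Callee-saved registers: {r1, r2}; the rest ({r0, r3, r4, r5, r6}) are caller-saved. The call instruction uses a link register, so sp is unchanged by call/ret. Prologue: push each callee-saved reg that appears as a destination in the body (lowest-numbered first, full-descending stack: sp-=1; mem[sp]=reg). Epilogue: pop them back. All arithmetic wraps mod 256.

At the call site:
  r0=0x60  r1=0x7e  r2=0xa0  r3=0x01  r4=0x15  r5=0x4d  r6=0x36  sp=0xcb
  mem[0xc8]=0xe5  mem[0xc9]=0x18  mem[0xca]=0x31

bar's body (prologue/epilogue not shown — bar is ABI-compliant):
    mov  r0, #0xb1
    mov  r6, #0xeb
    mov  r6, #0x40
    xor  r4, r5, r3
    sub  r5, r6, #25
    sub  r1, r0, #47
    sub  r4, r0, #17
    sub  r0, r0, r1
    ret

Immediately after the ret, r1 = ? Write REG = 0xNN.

prologue: push r1 → mem[0xca]=0x7e, sp=0xca
body[0] mov  r0, #0xb1 → r0=0xb1
body[1] mov  r6, #0xeb → r6=0xeb
body[2] mov  r6, #0x40 → r6=0x40
body[3] xor  r4, r5, r3 → r4=0x4c
body[4] sub  r5, r6, #25 → r5=0x27
body[5] sub  r1, r0, #47 → r1=0x82
body[6] sub  r4, r0, #17 → r4=0xa0
body[7] sub  r0, r0, r1 → r0=0x2f
epilogue: pop r1=0x7e, sp=0xcb
r1 is callee-saved → restored

REG = 0x7e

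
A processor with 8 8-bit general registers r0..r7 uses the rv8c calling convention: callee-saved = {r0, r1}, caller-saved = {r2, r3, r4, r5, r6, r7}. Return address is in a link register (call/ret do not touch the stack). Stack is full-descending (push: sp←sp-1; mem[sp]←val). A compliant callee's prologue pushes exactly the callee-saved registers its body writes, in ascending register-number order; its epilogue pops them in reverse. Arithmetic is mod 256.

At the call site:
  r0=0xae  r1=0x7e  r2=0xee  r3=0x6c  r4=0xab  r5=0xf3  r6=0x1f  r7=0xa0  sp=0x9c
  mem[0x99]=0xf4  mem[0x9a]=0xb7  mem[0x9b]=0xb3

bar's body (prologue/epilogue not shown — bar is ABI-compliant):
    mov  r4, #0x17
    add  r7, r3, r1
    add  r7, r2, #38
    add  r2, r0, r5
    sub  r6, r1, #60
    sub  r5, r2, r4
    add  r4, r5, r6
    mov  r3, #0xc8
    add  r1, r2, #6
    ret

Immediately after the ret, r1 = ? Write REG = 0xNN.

prologue: push r1 → mem[0x9b]=0x7e, sp=0x9b
body[0] mov  r4, #0x17 → r4=0x17
body[1] add  r7, r3, r1 → r7=0xea
body[2] add  r7, r2, #38 → r7=0x14
body[3] add  r2, r0, r5 → r2=0xa1
body[4] sub  r6, r1, #60 → r6=0x42
body[5] sub  r5, r2, r4 → r5=0x8a
body[6] add  r4, r5, r6 → r4=0xcc
body[7] mov  r3, #0xc8 → r3=0xc8
body[8] add  r1, r2, #6 → r1=0xa7
epilogue: pop r1=0x7e, sp=0x9c
r1 is callee-saved → restored

REG = 0x7e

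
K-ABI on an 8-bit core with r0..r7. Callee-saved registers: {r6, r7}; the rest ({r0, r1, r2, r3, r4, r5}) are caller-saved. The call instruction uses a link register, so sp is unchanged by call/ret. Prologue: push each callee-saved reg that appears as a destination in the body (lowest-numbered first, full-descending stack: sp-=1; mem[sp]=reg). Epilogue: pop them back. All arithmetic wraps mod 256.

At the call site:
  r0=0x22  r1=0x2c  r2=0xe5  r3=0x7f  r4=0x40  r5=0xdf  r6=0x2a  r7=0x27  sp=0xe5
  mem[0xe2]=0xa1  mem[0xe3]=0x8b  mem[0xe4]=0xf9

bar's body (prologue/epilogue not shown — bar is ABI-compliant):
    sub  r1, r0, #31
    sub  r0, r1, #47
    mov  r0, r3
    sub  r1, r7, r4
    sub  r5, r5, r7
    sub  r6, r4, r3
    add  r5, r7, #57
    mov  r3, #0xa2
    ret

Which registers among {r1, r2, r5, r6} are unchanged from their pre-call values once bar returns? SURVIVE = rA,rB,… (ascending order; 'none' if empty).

prologue: push r6 → mem[0xe4]=0x2a, sp=0xe4
body[0] sub  r1, r0, #31 → r1=0x03
body[1] sub  r0, r1, #47 → r0=0xd4
body[2] mov  r0, r3 → r0=0x7f
body[3] sub  r1, r7, r4 → r1=0xe7
body[4] sub  r5, r5, r7 → r5=0xb8
body[5] sub  r6, r4, r3 → r6=0xc1
body[6] add  r5, r7, #57 → r5=0x60
body[7] mov  r3, #0xa2 → r3=0xa2
epilogue: pop r6=0x2a, sp=0xe5
r1: caller-saved, written=True
r2: caller-saved, written=False
r5: caller-saved, written=True
r6: callee-saved, written=True

SURVIVE = r2,r6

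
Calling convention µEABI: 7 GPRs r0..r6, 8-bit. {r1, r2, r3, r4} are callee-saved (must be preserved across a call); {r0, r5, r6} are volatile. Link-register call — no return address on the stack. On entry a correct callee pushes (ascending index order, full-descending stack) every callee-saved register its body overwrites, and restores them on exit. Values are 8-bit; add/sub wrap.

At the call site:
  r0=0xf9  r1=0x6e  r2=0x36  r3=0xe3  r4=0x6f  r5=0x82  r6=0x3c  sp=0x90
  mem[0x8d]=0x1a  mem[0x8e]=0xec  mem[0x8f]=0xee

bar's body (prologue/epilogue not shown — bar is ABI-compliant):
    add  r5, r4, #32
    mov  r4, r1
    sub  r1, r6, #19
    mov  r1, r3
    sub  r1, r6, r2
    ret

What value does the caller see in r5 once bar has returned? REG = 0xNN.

prologue: push r1 -> mem[0x8f]=0x6e, sp=0x8f
prologue: push r4 -> mem[0x8e]=0x6f, sp=0x8e
body[0] add  r5, r4, #32 -> r5=0x8f
body[1] mov  r4, r1 -> r4=0x6e
body[2] sub  r1, r6, #19 -> r1=0x29
body[3] mov  r1, r3 -> r1=0xe3
body[4] sub  r1, r6, r2 -> r1=0x06
epilogue: pop r4=0x6f, sp=0x8f
epilogue: pop r1=0x6e, sp=0x90
r5 is caller-saved -> body value

REG = 0x8f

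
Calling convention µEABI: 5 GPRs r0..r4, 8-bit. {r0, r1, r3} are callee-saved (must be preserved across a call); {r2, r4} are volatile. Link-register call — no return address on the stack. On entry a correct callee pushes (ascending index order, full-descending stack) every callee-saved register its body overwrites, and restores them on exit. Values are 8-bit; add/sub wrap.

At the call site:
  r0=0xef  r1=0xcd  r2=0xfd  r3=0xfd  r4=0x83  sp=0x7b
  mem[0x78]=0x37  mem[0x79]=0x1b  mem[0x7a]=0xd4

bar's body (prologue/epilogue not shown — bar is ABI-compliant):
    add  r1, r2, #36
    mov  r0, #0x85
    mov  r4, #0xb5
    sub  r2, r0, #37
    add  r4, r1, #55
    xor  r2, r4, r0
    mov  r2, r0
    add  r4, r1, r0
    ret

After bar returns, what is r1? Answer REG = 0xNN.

REG = 0xcd

prologue: push r0 -> mem[0x7a]=0xef, sp=0x7a
prologue: push r1 -> mem[0x79]=0xcd, sp=0x79
body[0] add  r1, r2, #36 -> r1=0x21
body[1] mov  r0, #0x85 -> r0=0x85
body[2] mov  r4, #0xb5 -> r4=0xb5
body[3] sub  r2, r0, #37 -> r2=0x60
body[4] add  r4, r1, #55 -> r4=0x58
body[5] xor  r2, r4, r0 -> r2=0xdd
body[6] mov  r2, r0 -> r2=0x85
body[7] add  r4, r1, r0 -> r4=0xa6
epilogue: pop r1=0xcd, sp=0x7a
epilogue: pop r0=0xef, sp=0x7b
r1 is callee-saved -> restored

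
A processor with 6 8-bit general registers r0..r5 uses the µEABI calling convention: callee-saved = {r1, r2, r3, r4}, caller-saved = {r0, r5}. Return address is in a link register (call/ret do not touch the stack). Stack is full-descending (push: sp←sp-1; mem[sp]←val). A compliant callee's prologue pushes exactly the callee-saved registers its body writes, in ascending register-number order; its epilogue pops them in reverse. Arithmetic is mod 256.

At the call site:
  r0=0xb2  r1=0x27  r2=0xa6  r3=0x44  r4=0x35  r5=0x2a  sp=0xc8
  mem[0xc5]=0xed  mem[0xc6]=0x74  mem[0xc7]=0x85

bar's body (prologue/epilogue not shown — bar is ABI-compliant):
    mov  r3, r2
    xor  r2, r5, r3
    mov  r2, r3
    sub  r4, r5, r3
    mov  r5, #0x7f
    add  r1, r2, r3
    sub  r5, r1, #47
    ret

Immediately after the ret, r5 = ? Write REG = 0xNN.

REG = 0x1d

prologue: push r1 -> mem[0xc7]=0x27, sp=0xc7
prologue: push r2 -> mem[0xc6]=0xa6, sp=0xc6
prologue: push r3 -> mem[0xc5]=0x44, sp=0xc5
prologue: push r4 -> mem[0xc4]=0x35, sp=0xc4
body[0] mov  r3, r2 -> r3=0xa6
body[1] xor  r2, r5, r3 -> r2=0x8c
body[2] mov  r2, r3 -> r2=0xa6
body[3] sub  r4, r5, r3 -> r4=0x84
body[4] mov  r5, #0x7f -> r5=0x7f
body[5] add  r1, r2, r3 -> r1=0x4c
body[6] sub  r5, r1, #47 -> r5=0x1d
epilogue: pop r4=0x35, sp=0xc5
epilogue: pop r3=0x44, sp=0xc6
epilogue: pop r2=0xa6, sp=0xc7
epilogue: pop r1=0x27, sp=0xc8
r5 is caller-saved -> body value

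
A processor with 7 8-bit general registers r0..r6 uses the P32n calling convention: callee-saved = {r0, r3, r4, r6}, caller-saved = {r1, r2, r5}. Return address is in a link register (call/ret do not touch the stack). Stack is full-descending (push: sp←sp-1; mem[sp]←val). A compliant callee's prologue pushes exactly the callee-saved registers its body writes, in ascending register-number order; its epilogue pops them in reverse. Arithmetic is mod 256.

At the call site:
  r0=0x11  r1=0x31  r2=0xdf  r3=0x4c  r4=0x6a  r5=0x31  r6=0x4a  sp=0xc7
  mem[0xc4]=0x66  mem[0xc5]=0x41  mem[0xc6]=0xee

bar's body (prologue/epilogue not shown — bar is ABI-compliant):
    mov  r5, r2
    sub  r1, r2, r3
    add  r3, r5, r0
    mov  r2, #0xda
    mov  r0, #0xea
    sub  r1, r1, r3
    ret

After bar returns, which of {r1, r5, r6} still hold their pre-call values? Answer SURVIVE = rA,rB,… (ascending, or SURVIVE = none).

SURVIVE = r6

prologue: push r0 -> mem[0xc6]=0x11, sp=0xc6
prologue: push r3 -> mem[0xc5]=0x4c, sp=0xc5
body[0] mov  r5, r2 -> r5=0xdf
body[1] sub  r1, r2, r3 -> r1=0x93
body[2] add  r3, r5, r0 -> r3=0xf0
body[3] mov  r2, #0xda -> r2=0xda
body[4] mov  r0, #0xea -> r0=0xea
body[5] sub  r1, r1, r3 -> r1=0xa3
epilogue: pop r3=0x4c, sp=0xc6
epilogue: pop r0=0x11, sp=0xc7
r1: caller-saved, written=True
r5: caller-saved, written=True
r6: callee-saved, written=False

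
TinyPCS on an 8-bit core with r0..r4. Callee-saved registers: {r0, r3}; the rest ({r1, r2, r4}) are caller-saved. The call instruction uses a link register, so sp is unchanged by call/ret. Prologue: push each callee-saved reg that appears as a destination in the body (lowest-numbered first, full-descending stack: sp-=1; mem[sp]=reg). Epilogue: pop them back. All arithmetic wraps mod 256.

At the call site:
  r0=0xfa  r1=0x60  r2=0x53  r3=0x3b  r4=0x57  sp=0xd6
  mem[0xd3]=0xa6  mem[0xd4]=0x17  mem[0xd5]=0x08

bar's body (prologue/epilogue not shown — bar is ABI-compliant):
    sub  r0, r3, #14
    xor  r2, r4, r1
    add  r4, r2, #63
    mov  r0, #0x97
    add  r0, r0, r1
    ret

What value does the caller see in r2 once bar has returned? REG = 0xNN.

prologue: push r0 -> mem[0xd5]=0xfa, sp=0xd5
body[0] sub  r0, r3, #14 -> r0=0x2d
body[1] xor  r2, r4, r1 -> r2=0x37
body[2] add  r4, r2, #63 -> r4=0x76
body[3] mov  r0, #0x97 -> r0=0x97
body[4] add  r0, r0, r1 -> r0=0xf7
epilogue: pop r0=0xfa, sp=0xd6
r2 is caller-saved -> body value

REG = 0x37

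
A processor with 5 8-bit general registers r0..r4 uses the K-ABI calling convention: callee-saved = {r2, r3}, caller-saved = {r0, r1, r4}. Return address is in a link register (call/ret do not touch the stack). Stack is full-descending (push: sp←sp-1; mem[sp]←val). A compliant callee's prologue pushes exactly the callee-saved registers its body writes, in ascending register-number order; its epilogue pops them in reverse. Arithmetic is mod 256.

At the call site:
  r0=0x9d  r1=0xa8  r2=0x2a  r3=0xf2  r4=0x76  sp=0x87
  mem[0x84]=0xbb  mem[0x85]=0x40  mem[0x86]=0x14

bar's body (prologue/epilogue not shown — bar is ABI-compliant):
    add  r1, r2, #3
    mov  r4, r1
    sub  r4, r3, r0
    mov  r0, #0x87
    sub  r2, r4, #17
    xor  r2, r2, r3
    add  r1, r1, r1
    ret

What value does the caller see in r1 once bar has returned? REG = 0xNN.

prologue: push r2 → mem[0x86]=0x2a, sp=0x86
body[0] add  r1, r2, #3 → r1=0x2d
body[1] mov  r4, r1 → r4=0x2d
body[2] sub  r4, r3, r0 → r4=0x55
body[3] mov  r0, #0x87 → r0=0x87
body[4] sub  r2, r4, #17 → r2=0x44
body[5] xor  r2, r2, r3 → r2=0xb6
body[6] add  r1, r1, r1 → r1=0x5a
epilogue: pop r2=0x2a, sp=0x87
r1 is caller-saved → body value

REG = 0x5a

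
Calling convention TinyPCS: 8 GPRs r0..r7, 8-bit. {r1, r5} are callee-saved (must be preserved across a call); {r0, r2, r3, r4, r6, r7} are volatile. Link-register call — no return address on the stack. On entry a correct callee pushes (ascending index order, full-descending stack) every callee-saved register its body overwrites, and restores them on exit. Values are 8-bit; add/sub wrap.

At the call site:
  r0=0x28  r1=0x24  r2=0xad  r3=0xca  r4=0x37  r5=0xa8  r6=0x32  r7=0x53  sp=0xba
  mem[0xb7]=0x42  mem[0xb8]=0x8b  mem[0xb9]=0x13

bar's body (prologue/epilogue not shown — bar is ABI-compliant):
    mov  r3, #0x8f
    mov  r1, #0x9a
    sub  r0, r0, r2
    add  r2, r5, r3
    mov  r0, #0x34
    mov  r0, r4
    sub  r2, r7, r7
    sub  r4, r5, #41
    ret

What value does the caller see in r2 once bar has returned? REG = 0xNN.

prologue: push r1 -> mem[0xb9]=0x24, sp=0xb9
body[0] mov  r3, #0x8f -> r3=0x8f
body[1] mov  r1, #0x9a -> r1=0x9a
body[2] sub  r0, r0, r2 -> r0=0x7b
body[3] add  r2, r5, r3 -> r2=0x37
body[4] mov  r0, #0x34 -> r0=0x34
body[5] mov  r0, r4 -> r0=0x37
body[6] sub  r2, r7, r7 -> r2=0x00
body[7] sub  r4, r5, #41 -> r4=0x7f
epilogue: pop r1=0x24, sp=0xba
r2 is caller-saved -> body value

REG = 0x00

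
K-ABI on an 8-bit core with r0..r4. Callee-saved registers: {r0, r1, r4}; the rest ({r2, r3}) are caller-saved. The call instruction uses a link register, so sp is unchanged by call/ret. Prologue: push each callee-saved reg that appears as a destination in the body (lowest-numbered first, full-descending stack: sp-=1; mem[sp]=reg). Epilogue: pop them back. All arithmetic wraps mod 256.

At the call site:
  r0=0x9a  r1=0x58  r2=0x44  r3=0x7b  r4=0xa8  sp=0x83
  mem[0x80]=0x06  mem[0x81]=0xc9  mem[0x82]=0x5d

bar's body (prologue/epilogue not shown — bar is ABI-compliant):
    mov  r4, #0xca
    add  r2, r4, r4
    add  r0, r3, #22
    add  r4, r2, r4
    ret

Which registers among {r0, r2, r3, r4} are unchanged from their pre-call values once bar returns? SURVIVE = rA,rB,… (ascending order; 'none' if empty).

SURVIVE = r0,r3,r4

prologue: push r0 -> mem[0x82]=0x9a, sp=0x82
prologue: push r4 -> mem[0x81]=0xa8, sp=0x81
body[0] mov  r4, #0xca -> r4=0xca
body[1] add  r2, r4, r4 -> r2=0x94
body[2] add  r0, r3, #22 -> r0=0x91
body[3] add  r4, r2, r4 -> r4=0x5e
epilogue: pop r4=0xa8, sp=0x82
epilogue: pop r0=0x9a, sp=0x83
r0: callee-saved, written=True
r2: caller-saved, written=True
r3: caller-saved, written=False
r4: callee-saved, written=True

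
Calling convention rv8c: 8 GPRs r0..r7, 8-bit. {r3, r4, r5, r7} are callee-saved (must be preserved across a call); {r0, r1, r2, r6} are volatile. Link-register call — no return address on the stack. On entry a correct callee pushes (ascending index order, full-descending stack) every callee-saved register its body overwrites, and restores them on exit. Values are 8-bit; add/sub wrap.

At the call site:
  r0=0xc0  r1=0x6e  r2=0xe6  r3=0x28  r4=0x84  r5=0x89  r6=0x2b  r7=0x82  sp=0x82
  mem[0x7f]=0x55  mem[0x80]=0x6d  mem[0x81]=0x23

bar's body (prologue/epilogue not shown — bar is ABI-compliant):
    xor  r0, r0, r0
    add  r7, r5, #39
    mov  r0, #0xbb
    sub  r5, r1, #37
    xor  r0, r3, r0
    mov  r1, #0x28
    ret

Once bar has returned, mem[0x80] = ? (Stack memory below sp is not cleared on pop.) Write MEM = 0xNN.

MEM = 0x82

prologue: push r5 → mem[0x81]=0x89, sp=0x81
prologue: push r7 → mem[0x80]=0x82, sp=0x80
body[0] xor  r0, r0, r0 → r0=0x00
body[1] add  r7, r5, #39 → r7=0xb0
body[2] mov  r0, #0xbb → r0=0xbb
body[3] sub  r5, r1, #37 → r5=0x49
body[4] xor  r0, r3, r0 → r0=0x93
body[5] mov  r1, #0x28 → r1=0x28
epilogue: pop r7=0x82, sp=0x81
epilogue: pop r5=0x89, sp=0x82
prologue pushed ['r5', 'r7'] at ['0x81', '0x80']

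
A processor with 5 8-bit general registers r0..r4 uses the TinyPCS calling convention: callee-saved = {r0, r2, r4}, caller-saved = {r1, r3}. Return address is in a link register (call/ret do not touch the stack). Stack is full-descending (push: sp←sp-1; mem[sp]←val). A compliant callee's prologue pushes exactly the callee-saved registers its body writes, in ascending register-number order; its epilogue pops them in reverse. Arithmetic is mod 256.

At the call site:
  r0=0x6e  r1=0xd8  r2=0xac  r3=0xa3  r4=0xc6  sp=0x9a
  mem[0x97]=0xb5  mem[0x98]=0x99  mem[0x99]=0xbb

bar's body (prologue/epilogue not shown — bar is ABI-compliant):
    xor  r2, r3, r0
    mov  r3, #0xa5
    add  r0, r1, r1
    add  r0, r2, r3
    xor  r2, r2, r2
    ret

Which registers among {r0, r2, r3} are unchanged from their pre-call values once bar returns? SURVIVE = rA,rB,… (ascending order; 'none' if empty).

prologue: push r0 -> mem[0x99]=0x6e, sp=0x99
prologue: push r2 -> mem[0x98]=0xac, sp=0x98
body[0] xor  r2, r3, r0 -> r2=0xcd
body[1] mov  r3, #0xa5 -> r3=0xa5
body[2] add  r0, r1, r1 -> r0=0xb0
body[3] add  r0, r2, r3 -> r0=0x72
body[4] xor  r2, r2, r2 -> r2=0x00
epilogue: pop r2=0xac, sp=0x99
epilogue: pop r0=0x6e, sp=0x9a
r0: callee-saved, written=True
r2: callee-saved, written=True
r3: caller-saved, written=True

SURVIVE = r0,r2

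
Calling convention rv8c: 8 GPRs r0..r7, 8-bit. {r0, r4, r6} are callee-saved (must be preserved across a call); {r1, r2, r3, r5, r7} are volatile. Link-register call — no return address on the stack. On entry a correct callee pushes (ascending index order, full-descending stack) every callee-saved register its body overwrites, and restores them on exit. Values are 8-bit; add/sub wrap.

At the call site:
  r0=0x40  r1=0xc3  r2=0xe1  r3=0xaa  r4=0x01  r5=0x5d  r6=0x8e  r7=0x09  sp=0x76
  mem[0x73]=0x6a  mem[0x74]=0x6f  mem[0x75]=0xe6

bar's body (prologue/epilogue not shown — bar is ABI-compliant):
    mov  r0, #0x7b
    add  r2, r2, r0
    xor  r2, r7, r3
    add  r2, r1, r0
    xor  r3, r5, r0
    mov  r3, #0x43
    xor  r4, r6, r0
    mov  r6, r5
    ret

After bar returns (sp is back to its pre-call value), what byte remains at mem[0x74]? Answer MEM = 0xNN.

prologue: push r0 -> mem[0x75]=0x40, sp=0x75
prologue: push r4 -> mem[0x74]=0x01, sp=0x74
prologue: push r6 -> mem[0x73]=0x8e, sp=0x73
body[0] mov  r0, #0x7b -> r0=0x7b
body[1] add  r2, r2, r0 -> r2=0x5c
body[2] xor  r2, r7, r3 -> r2=0xa3
body[3] add  r2, r1, r0 -> r2=0x3e
body[4] xor  r3, r5, r0 -> r3=0x26
body[5] mov  r3, #0x43 -> r3=0x43
body[6] xor  r4, r6, r0 -> r4=0xf5
body[7] mov  r6, r5 -> r6=0x5d
epilogue: pop r6=0x8e, sp=0x74
epilogue: pop r4=0x01, sp=0x75
epilogue: pop r0=0x40, sp=0x76
prologue pushed ['r0', 'r4', 'r6'] at ['0x75', '0x74', '0x73']

MEM = 0x01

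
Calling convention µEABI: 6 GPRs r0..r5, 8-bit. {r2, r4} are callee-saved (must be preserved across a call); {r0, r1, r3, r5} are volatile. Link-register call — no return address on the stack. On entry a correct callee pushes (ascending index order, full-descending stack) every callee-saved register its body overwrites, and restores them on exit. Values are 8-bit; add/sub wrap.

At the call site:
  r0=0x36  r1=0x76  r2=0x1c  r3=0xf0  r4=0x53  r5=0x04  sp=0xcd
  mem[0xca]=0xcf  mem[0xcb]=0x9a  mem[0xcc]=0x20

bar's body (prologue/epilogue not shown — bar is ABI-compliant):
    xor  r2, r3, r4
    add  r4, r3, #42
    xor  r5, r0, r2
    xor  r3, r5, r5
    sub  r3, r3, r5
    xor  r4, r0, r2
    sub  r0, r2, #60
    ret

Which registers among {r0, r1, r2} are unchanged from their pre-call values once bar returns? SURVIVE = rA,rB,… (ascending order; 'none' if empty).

SURVIVE = r1,r2

prologue: push r2 -> mem[0xcc]=0x1c, sp=0xcc
prologue: push r4 -> mem[0xcb]=0x53, sp=0xcb
body[0] xor  r2, r3, r4 -> r2=0xa3
body[1] add  r4, r3, #42 -> r4=0x1a
body[2] xor  r5, r0, r2 -> r5=0x95
body[3] xor  r3, r5, r5 -> r3=0x00
body[4] sub  r3, r3, r5 -> r3=0x6b
body[5] xor  r4, r0, r2 -> r4=0x95
body[6] sub  r0, r2, #60 -> r0=0x67
epilogue: pop r4=0x53, sp=0xcc
epilogue: pop r2=0x1c, sp=0xcd
r0: caller-saved, written=True
r1: caller-saved, written=False
r2: callee-saved, written=True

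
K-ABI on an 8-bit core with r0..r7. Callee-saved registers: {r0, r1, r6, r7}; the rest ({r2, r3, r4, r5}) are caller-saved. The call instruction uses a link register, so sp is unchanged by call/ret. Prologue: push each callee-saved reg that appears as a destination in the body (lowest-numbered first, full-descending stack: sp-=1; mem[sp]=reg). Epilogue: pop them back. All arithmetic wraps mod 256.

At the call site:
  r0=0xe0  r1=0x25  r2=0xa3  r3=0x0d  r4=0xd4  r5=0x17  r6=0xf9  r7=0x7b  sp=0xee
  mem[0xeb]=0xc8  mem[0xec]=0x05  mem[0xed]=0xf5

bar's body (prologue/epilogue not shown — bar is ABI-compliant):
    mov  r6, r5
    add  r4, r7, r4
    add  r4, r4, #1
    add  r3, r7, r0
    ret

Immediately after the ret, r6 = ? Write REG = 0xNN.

prologue: push r6 -> mem[0xed]=0xf9, sp=0xed
body[0] mov  r6, r5 -> r6=0x17
body[1] add  r4, r7, r4 -> r4=0x4f
body[2] add  r4, r4, #1 -> r4=0x50
body[3] add  r3, r7, r0 -> r3=0x5b
epilogue: pop r6=0xf9, sp=0xee
r6 is callee-saved -> restored

REG = 0xf9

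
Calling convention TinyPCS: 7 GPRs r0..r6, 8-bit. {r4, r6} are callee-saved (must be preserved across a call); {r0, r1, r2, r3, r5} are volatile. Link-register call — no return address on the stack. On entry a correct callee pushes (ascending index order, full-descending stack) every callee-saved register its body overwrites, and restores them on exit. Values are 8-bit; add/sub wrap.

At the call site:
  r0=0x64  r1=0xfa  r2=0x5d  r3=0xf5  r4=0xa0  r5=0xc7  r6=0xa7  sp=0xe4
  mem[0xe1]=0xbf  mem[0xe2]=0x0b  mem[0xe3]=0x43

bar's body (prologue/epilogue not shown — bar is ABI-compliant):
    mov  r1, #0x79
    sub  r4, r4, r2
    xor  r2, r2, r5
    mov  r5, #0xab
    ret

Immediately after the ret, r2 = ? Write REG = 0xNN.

prologue: push r4 → mem[0xe3]=0xa0, sp=0xe3
body[0] mov  r1, #0x79 → r1=0x79
body[1] sub  r4, r4, r2 → r4=0x43
body[2] xor  r2, r2, r5 → r2=0x9a
body[3] mov  r5, #0xab → r5=0xab
epilogue: pop r4=0xa0, sp=0xe4
r2 is caller-saved → body value

REG = 0x9a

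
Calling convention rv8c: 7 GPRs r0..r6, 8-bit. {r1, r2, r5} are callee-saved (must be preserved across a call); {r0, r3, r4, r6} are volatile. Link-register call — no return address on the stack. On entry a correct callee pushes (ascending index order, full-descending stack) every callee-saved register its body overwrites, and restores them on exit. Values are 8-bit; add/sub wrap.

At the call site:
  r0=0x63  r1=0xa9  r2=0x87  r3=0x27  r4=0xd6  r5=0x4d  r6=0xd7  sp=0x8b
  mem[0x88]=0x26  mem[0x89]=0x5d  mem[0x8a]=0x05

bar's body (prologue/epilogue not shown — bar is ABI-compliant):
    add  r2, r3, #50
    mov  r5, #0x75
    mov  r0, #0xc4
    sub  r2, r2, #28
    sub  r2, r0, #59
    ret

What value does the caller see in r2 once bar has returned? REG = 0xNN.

prologue: push r2 -> mem[0x8a]=0x87, sp=0x8a
prologue: push r5 -> mem[0x89]=0x4d, sp=0x89
body[0] add  r2, r3, #50 -> r2=0x59
body[1] mov  r5, #0x75 -> r5=0x75
body[2] mov  r0, #0xc4 -> r0=0xc4
body[3] sub  r2, r2, #28 -> r2=0x3d
body[4] sub  r2, r0, #59 -> r2=0x89
epilogue: pop r5=0x4d, sp=0x8a
epilogue: pop r2=0x87, sp=0x8b
r2 is callee-saved -> restored

REG = 0x87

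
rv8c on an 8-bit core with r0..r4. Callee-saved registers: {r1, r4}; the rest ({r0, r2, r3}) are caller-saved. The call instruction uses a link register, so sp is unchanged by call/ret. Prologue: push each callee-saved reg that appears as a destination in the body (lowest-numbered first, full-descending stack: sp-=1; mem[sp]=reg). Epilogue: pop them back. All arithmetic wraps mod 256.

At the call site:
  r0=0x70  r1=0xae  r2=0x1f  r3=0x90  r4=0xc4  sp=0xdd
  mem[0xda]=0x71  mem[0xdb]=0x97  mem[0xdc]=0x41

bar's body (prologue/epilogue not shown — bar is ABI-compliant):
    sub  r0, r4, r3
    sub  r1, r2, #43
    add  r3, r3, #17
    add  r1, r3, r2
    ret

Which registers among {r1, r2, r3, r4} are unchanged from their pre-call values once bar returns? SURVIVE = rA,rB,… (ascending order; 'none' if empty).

SURVIVE = r1,r2,r4

prologue: push r1 -> mem[0xdc]=0xae, sp=0xdc
body[0] sub  r0, r4, r3 -> r0=0x34
body[1] sub  r1, r2, #43 -> r1=0xf4
body[2] add  r3, r3, #17 -> r3=0xa1
body[3] add  r1, r3, r2 -> r1=0xc0
epilogue: pop r1=0xae, sp=0xdd
r1: callee-saved, written=True
r2: caller-saved, written=False
r3: caller-saved, written=True
r4: callee-saved, written=False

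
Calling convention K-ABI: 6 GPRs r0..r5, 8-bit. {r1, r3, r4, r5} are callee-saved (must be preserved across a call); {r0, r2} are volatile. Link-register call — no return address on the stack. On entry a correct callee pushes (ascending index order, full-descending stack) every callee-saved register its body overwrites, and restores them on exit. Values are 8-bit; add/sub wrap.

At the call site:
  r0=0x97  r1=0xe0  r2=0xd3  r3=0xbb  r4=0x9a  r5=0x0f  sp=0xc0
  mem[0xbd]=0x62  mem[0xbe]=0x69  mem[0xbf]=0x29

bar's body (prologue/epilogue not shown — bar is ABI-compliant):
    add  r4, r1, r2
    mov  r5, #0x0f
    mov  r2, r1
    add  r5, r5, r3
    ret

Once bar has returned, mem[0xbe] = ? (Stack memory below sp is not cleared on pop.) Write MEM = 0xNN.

prologue: push r4 → mem[0xbf]=0x9a, sp=0xbf
prologue: push r5 → mem[0xbe]=0x0f, sp=0xbe
body[0] add  r4, r1, r2 → r4=0xb3
body[1] mov  r5, #0x0f → r5=0x0f
body[2] mov  r2, r1 → r2=0xe0
body[3] add  r5, r5, r3 → r5=0xca
epilogue: pop r5=0x0f, sp=0xbf
epilogue: pop r4=0x9a, sp=0xc0
prologue pushed ['r4', 'r5'] at ['0xbf', '0xbe']

MEM = 0x0f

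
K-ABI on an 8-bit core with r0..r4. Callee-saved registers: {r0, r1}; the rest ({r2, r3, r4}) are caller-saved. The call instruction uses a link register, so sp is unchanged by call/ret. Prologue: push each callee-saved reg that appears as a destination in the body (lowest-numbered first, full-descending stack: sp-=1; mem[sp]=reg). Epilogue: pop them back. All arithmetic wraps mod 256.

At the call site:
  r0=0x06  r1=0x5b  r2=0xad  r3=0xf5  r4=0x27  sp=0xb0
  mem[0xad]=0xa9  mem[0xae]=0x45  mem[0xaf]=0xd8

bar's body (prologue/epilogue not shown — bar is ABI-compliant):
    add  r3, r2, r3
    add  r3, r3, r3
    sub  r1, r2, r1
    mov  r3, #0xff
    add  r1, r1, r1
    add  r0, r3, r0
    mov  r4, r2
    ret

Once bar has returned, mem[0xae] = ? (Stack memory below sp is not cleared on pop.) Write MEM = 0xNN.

prologue: push r0 → mem[0xaf]=0x06, sp=0xaf
prologue: push r1 → mem[0xae]=0x5b, sp=0xae
body[0] add  r3, r2, r3 → r3=0xa2
body[1] add  r3, r3, r3 → r3=0x44
body[2] sub  r1, r2, r1 → r1=0x52
body[3] mov  r3, #0xff → r3=0xff
body[4] add  r1, r1, r1 → r1=0xa4
body[5] add  r0, r3, r0 → r0=0x05
body[6] mov  r4, r2 → r4=0xad
epilogue: pop r1=0x5b, sp=0xaf
epilogue: pop r0=0x06, sp=0xb0
prologue pushed ['r0', 'r1'] at ['0xaf', '0xae']

MEM = 0x5b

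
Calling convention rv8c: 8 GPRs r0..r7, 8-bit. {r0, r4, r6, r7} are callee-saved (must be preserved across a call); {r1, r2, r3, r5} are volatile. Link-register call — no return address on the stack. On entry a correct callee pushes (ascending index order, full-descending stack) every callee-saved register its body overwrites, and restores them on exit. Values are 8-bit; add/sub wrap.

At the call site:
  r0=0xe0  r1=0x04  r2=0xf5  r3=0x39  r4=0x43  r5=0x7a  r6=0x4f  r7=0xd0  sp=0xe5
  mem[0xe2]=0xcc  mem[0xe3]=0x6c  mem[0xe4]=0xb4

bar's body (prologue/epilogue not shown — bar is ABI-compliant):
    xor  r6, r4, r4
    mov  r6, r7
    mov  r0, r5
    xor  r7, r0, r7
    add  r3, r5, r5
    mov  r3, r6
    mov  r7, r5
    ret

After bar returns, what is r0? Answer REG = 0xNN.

prologue: push r0 -> mem[0xe4]=0xe0, sp=0xe4
prologue: push r6 -> mem[0xe3]=0x4f, sp=0xe3
prologue: push r7 -> mem[0xe2]=0xd0, sp=0xe2
body[0] xor  r6, r4, r4 -> r6=0x00
body[1] mov  r6, r7 -> r6=0xd0
body[2] mov  r0, r5 -> r0=0x7a
body[3] xor  r7, r0, r7 -> r7=0xaa
body[4] add  r3, r5, r5 -> r3=0xf4
body[5] mov  r3, r6 -> r3=0xd0
body[6] mov  r7, r5 -> r7=0x7a
epilogue: pop r7=0xd0, sp=0xe3
epilogue: pop r6=0x4f, sp=0xe4
epilogue: pop r0=0xe0, sp=0xe5
r0 is callee-saved -> restored

REG = 0xe0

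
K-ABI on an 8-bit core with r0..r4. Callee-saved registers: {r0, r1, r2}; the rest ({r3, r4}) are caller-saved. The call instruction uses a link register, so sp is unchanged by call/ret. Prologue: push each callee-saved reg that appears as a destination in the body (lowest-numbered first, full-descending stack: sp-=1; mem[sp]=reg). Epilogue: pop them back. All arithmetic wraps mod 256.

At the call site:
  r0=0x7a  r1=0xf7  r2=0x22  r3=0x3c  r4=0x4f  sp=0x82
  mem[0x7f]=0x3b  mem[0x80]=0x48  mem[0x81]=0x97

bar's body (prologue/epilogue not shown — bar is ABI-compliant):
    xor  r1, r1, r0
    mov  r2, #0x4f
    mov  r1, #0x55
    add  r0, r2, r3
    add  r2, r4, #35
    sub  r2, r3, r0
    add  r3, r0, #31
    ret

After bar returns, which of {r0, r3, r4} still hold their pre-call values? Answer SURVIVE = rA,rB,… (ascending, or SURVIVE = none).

prologue: push r0 -> mem[0x81]=0x7a, sp=0x81
prologue: push r1 -> mem[0x80]=0xf7, sp=0x80
prologue: push r2 -> mem[0x7f]=0x22, sp=0x7f
body[0] xor  r1, r1, r0 -> r1=0x8d
body[1] mov  r2, #0x4f -> r2=0x4f
body[2] mov  r1, #0x55 -> r1=0x55
body[3] add  r0, r2, r3 -> r0=0x8b
body[4] add  r2, r4, #35 -> r2=0x72
body[5] sub  r2, r3, r0 -> r2=0xb1
body[6] add  r3, r0, #31 -> r3=0xaa
epilogue: pop r2=0x22, sp=0x80
epilogue: pop r1=0xf7, sp=0x81
epilogue: pop r0=0x7a, sp=0x82
r0: callee-saved, written=True
r3: caller-saved, written=True
r4: caller-saved, written=False

SURVIVE = r0,r4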